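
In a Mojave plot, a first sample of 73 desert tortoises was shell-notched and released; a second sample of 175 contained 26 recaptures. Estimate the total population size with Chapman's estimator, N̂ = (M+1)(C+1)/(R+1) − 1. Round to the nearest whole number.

N ≈ 481

N̂ = (73+1)(175+1)/(26+1) − 1 = 74·176/27 − 1
= 13024/27 − 1 ≈ 482.4 − 1 ≈ 481.4 → 481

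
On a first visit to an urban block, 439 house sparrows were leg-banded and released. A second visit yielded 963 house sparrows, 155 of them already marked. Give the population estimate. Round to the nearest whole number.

N = (439 × 963) / 155 = 422757 / 155 ≈ 2727.46 → 2727

N ≈ 2727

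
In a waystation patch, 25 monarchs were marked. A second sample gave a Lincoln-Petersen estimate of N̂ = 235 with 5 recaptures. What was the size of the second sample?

C = 47

From N = M·C/R: C = N·R / M = 235·5 / 25 = 1175 / 25 = 47.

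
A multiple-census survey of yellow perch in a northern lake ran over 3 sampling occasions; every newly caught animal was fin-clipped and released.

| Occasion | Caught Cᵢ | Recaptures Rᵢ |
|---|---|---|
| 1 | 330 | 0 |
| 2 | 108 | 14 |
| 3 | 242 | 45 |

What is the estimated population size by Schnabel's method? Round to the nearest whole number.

N ≈ 2343

Marked at large before each occasion: Mᵢ = Σⱼ<ᵢ (Cⱼ − Rⱼ) → M1=0, M2=330, M3=424
Σ MᵢCᵢ = 0·330 + 330·108 + 424·242 = 0 + 35640 + 102608 = 138248
Σ Rᵢ = 0 + 14 + 45 = 59
N̂ = 138248 / 59 ≈ 2343.2 → 2343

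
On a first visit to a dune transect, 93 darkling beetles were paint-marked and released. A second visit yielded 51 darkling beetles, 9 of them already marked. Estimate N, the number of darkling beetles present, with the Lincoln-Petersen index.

Lincoln-Petersen assumes M/N = R/C, so N = M·C / R.
N = (93 × 51) / 9 = 4743 / 9 = 527

N = 527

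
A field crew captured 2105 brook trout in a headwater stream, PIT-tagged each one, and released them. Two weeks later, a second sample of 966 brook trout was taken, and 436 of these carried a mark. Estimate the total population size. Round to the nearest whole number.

N = (2105 × 966) / 436 = 2033430 / 436 ≈ 4663.8 → 4664

N ≈ 4664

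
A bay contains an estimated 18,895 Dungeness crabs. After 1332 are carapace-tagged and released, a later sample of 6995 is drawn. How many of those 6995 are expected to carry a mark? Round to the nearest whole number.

The marked fraction of the population is 1332/18895, so in a sample of 6995 expect C·(M/N) marked.
E[R] = 1332 × 6995 / 18895 = 9317340 / 18895 ≈ 493.1 → 493

expected recaptures ≈ 493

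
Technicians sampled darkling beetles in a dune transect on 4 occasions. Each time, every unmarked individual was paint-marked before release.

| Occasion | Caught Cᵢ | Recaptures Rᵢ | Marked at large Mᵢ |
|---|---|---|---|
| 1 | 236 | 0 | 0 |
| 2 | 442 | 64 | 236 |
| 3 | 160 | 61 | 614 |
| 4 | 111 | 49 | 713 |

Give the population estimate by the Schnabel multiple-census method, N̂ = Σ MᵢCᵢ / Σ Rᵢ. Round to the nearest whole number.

N ≈ 1619

Σ MᵢCᵢ = 0·236 + 236·442 + 614·160 + 713·111 = 0 + 104312 + 98240 + 79143 = 281695
Σ Rᵢ = 0 + 64 + 61 + 49 = 174
N̂ = 281695 / 174 ≈ 1618.9 → 1619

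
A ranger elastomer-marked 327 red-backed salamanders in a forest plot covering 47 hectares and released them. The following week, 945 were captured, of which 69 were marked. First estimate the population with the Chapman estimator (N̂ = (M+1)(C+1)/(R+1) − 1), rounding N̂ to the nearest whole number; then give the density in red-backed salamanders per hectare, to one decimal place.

density ≈ 94.3 red-backed salamanders per hectare

N̂ = 328·946/70 − 1 = 310288/70 − 1 ≈ 4431.7 → 4432
Density = N̂ / area = 4432 / 47 ≈ 94.30 → 94.3 per hectare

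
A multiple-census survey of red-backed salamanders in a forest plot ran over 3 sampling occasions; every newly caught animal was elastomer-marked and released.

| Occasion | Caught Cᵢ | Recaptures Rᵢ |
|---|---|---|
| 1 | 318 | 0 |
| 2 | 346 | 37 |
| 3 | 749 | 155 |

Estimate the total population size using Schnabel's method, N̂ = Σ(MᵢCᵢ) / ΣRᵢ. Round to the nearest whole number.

Marked at large before each occasion: Mᵢ = Σⱼ<ᵢ (Cⱼ − Rⱼ) → M1=0, M2=318, M3=627
Σ MᵢCᵢ = 0·318 + 318·346 + 627·749 = 0 + 110028 + 469623 = 579651
Σ Rᵢ = 0 + 37 + 155 = 192
N̂ = 579651 / 192 ≈ 3019.0 → 3019

N ≈ 3019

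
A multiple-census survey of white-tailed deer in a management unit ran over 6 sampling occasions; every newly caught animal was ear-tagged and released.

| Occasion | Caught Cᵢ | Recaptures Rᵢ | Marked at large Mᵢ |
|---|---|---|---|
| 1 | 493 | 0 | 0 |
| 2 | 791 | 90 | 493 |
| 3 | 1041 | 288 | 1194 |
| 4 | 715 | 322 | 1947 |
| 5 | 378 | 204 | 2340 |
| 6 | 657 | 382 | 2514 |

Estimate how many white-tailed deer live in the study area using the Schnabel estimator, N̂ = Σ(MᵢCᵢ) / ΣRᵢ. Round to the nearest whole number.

Σ MᵢCᵢ = 0·493 + 493·791 + 1194·1041 + 1947·715 + 2340·378 + 2514·657 = 0 + 389963 + 1242954 + 1392105 + 884520 + 1651698 = 5561240
Σ Rᵢ = 0 + 90 + 288 + 322 + 204 + 382 = 1286
N̂ = 5561240 / 1286 ≈ 4324.4 → 4324

N ≈ 4324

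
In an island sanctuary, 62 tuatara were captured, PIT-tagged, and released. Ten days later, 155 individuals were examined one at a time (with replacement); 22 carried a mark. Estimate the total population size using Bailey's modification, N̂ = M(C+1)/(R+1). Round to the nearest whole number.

N ≈ 421

N̂ = 62·(155+1)/(22+1) = 62·156/23 = 9672/23 ≈ 420.5 → 421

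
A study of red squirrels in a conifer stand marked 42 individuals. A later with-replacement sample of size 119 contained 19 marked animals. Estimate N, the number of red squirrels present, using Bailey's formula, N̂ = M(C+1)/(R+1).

N = 252

N̂ = 42·(119+1)/(19+1) = 42·120/20 = 5040/20 = 252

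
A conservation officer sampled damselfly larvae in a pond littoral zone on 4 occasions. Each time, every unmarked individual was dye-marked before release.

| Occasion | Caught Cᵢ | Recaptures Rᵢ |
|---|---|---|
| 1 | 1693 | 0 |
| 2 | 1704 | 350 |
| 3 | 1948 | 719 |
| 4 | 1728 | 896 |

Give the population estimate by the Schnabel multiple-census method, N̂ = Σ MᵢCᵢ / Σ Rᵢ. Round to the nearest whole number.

Marked at large before each occasion: Mᵢ = Σⱼ<ᵢ (Cⱼ − Rⱼ) → M1=0, M2=1693, M3=3047, M4=4276
Σ MᵢCᵢ = 0·1693 + 1693·1704 + 3047·1948 + 4276·1728 = 0 + 2884872 + 5935556 + 7388928 = 16209356
Σ Rᵢ = 0 + 350 + 719 + 896 = 1965
N̂ = 16209356 / 1965 ≈ 8249.0 → 8249

N ≈ 8249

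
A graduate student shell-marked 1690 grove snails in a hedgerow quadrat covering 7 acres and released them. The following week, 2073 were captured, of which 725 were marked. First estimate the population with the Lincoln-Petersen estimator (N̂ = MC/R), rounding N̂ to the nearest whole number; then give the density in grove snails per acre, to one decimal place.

density ≈ 690.3 grove snails per acre

N̂ = 1690·2073/725 = 3503370/725 ≈ 4832.2 → 4832
Density = N̂ / area = 4832 / 7 ≈ 690.29 → 690.3 per acre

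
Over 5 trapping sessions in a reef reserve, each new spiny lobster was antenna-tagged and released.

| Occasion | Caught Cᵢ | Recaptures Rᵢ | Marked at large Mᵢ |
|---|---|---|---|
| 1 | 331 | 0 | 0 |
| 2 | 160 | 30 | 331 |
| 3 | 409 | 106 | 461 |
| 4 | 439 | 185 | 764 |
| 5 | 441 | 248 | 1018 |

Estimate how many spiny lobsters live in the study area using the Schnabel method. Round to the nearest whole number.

N ≈ 1803

Σ MᵢCᵢ = 0·331 + 331·160 + 461·409 + 764·439 + 1018·441 = 0 + 52960 + 188549 + 335396 + 448938 = 1025843
Σ Rᵢ = 0 + 30 + 106 + 185 + 248 = 569
N̂ = 1025843 / 569 ≈ 1802.9 → 1803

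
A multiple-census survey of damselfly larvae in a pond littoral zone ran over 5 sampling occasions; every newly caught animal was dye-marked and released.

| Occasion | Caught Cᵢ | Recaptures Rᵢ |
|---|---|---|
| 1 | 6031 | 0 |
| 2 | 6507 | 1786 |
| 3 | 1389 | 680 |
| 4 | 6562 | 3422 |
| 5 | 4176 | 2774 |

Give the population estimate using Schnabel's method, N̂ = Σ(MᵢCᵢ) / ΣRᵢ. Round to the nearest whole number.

Marked at large before each occasion: Mᵢ = Σⱼ<ᵢ (Cⱼ − Rⱼ) → M1=0, M2=6031, M3=10752, M4=11461, M5=14601
Σ MᵢCᵢ = 0·6031 + 6031·6507 + 10752·1389 + 11461·6562 + 14601·4176 = 0 + 39243717 + 14934528 + 75207082 + 60973776 = 190359103
Σ Rᵢ = 0 + 1786 + 680 + 3422 + 2774 = 8662
N̂ = 190359103 / 8662 ≈ 21976.3 → 21976

N ≈ 21,976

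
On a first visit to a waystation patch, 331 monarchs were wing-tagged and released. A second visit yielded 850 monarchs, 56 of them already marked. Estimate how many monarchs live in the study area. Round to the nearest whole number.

Lincoln-Petersen assumes M/N = R/C, so N = M·C / R.
N = (331 × 850) / 56 = 281350 / 56 ≈ 5024.1 → 5024

N ≈ 5024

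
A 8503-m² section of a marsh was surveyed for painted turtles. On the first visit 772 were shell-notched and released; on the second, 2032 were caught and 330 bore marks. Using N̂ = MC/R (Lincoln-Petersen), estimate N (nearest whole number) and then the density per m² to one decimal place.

density ≈ 0.6 painted turtles per m²

N̂ = 772·2032/330 = 1568704/330 ≈ 4753.6 → 4754
Density = N̂ / area = 4754 / 8503 ≈ 0.56 → 0.6 per m²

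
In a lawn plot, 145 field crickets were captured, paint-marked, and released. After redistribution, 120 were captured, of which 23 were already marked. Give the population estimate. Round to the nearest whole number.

N ≈ 757

Lincoln-Petersen assumes M/N = R/C, so N = M·C / R.
N = (145 × 120) / 23 = 17400 / 23 ≈ 756.5 → 757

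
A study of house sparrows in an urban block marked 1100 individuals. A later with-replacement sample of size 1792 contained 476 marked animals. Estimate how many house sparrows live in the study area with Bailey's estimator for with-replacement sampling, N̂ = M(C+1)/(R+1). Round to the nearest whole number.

N ≈ 4135

N̂ = 1100·(1792+1)/(476+1) = 1100·1793/477 = 1972300/477 ≈ 4134.8 → 4135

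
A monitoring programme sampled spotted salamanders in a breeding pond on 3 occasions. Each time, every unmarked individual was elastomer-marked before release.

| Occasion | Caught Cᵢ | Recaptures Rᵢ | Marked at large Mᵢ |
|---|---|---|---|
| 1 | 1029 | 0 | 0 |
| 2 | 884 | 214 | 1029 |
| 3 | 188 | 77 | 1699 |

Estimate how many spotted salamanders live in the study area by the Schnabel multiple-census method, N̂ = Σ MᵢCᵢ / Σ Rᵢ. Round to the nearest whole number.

N ≈ 4224

Σ MᵢCᵢ = 0·1029 + 1029·884 + 1699·188 = 0 + 909636 + 319412 = 1229048
Σ Rᵢ = 0 + 214 + 77 = 291
N̂ = 1229048 / 291 ≈ 4223.5 → 4224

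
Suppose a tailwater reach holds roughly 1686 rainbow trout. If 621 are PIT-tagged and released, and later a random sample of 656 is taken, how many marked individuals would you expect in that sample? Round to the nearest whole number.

Expected recaptures E[R] = M·C / N.
E[R] = 621 × 656 / 1686 = 407376 / 1686 ≈ 241.6 → 242

expected recaptures ≈ 242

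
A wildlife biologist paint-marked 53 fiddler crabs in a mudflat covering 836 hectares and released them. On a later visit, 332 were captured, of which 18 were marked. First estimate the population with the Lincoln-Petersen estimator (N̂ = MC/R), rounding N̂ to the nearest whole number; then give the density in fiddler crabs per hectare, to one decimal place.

density ≈ 1.2 fiddler crabs per hectare

N̂ = 53·332/18 = 17596/18 ≈ 977.6 → 978
Density = N̂ / area = 978 / 836 ≈ 1.17 → 1.2 per hectare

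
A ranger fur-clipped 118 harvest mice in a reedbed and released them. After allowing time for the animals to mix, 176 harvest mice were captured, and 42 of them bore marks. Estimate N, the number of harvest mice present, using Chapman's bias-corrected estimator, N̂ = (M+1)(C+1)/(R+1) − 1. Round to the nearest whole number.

N̂ = (118+1)(176+1)/(42+1) − 1 = 119·177/43 − 1
= 21063/43 − 1 ≈ 489.8 − 1 ≈ 488.8 → 489

N ≈ 489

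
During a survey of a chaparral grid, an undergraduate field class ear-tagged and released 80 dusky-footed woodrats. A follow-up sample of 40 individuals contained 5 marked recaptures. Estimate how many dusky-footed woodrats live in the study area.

The marked fraction in the recapture sample should equal the marked fraction in the population: 5/40 = 80/N.
N = (80 × 40) / 5 = 3200 / 5 = 640

N = 640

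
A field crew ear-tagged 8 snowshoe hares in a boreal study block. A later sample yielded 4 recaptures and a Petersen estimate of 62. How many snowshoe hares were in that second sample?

From N = M·C/R: C = N·R / M = 62·4 / 8 = 248 / 8 = 31.

C = 31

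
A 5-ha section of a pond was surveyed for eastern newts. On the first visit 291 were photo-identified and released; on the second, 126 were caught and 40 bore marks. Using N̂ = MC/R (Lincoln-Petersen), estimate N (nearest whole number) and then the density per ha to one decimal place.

density ≈ 183.4 eastern newts per ha

N̂ = 291·126/40 = 36666/40 ≈ 916.6 → 917
Density = N̂ / area = 917 / 5 ≈ 183.40 → 183.4 per ha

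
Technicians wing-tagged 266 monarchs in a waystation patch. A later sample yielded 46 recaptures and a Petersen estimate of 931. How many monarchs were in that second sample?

From N = M·C/R: C = N·R / M = 931·46 / 266 = 42826 / 266 = 161.

C = 161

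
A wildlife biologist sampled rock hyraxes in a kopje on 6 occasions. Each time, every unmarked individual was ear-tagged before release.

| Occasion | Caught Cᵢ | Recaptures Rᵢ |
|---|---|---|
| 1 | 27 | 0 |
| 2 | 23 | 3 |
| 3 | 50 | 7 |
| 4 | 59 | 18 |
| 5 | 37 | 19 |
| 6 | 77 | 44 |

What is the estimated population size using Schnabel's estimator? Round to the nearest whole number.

N ≈ 270

Marked at large before each occasion: Mᵢ = Σⱼ<ᵢ (Cⱼ − Rⱼ) → M1=0, M2=27, M3=47, M4=90, M5=131, M6=149
Σ MᵢCᵢ = 0·27 + 27·23 + 47·50 + 90·59 + 131·37 + 149·77 = 0 + 621 + 2350 + 5310 + 4847 + 11473 = 24601
Σ Rᵢ = 0 + 3 + 7 + 18 + 19 + 44 = 91
N̂ = 24601 / 91 ≈ 270.3 → 270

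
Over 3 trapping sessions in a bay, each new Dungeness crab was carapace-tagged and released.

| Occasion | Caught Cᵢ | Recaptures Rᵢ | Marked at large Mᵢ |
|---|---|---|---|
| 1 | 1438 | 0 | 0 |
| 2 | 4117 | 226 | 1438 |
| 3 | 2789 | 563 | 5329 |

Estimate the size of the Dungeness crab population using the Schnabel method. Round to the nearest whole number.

N ≈ 26,341

Σ MᵢCᵢ = 0·1438 + 1438·4117 + 5329·2789 = 0 + 5920246 + 14862581 = 20782827
Σ Rᵢ = 0 + 226 + 563 = 789
N̂ = 20782827 / 789 ≈ 26340.7 → 26341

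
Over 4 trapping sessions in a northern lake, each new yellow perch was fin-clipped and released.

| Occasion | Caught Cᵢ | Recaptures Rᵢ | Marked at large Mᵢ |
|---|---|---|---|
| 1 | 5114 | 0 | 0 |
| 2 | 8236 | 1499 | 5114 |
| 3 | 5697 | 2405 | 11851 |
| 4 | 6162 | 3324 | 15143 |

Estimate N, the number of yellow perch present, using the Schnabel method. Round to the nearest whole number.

N ≈ 28,078

Σ MᵢCᵢ = 0·5114 + 5114·8236 + 11851·5697 + 15143·6162 = 0 + 42118904 + 67515147 + 93311166 = 202945217
Σ Rᵢ = 0 + 1499 + 2405 + 3324 = 7228
N̂ = 202945217 / 7228 ≈ 28077.6 → 28078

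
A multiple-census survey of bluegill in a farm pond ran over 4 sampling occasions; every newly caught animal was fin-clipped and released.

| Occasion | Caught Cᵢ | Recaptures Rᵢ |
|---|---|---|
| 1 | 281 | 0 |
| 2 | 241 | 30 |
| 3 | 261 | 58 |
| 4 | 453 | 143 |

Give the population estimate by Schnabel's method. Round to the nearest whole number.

Marked at large before each occasion: Mᵢ = Σⱼ<ᵢ (Cⱼ − Rⱼ) → M1=0, M2=281, M3=492, M4=695
Σ MᵢCᵢ = 0·281 + 281·241 + 492·261 + 695·453 = 0 + 67721 + 128412 + 314835 = 510968
Σ Rᵢ = 0 + 30 + 58 + 143 = 231
N̂ = 510968 / 231 ≈ 2212.0 → 2212

N ≈ 2212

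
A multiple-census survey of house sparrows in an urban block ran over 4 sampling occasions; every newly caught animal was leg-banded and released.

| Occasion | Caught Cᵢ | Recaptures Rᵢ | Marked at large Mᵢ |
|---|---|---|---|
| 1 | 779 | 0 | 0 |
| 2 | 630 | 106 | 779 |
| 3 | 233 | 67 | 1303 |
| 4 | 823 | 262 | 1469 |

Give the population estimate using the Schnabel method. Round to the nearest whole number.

Σ MᵢCᵢ = 0·779 + 779·630 + 1303·233 + 1469·823 = 0 + 490770 + 303599 + 1208987 = 2003356
Σ Rᵢ = 0 + 106 + 67 + 262 = 435
N̂ = 2003356 / 435 ≈ 4605.4 → 4605

N ≈ 4605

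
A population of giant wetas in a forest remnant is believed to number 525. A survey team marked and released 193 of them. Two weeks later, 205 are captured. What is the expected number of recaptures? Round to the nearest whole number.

expected recaptures ≈ 75

The marked fraction of the population is 193/525, so in a sample of 205 expect C·(M/N) marked.
E[R] = 193 × 205 / 525 = 39565 / 525 ≈ 75.4 → 75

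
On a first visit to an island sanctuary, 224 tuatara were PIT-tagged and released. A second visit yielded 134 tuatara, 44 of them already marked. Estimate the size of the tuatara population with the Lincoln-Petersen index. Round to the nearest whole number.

Lincoln-Petersen assumes M/N = R/C, so N = M·C / R.
N = (224 × 134) / 44 = 30016 / 44 ≈ 682.2 → 682

N ≈ 682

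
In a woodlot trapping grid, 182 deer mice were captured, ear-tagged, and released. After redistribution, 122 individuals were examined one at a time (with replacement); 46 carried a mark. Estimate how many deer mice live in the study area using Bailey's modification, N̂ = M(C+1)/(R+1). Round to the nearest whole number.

N ≈ 476

N̂ = 182·(122+1)/(46+1) = 182·123/47 = 22386/47 ≈ 476.3 → 476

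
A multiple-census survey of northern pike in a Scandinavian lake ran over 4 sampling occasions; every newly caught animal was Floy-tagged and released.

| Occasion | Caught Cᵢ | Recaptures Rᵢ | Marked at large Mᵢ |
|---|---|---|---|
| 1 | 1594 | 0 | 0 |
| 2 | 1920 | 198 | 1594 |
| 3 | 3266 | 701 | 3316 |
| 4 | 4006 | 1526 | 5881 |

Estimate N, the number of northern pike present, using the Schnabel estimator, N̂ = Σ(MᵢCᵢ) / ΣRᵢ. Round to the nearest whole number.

Σ MᵢCᵢ = 0·1594 + 1594·1920 + 3316·3266 + 5881·4006 = 0 + 3060480 + 10830056 + 23559286 = 37449822
Σ Rᵢ = 0 + 198 + 701 + 1526 = 2425
N̂ = 37449822 / 2425 ≈ 15443.2 → 15443

N ≈ 15,443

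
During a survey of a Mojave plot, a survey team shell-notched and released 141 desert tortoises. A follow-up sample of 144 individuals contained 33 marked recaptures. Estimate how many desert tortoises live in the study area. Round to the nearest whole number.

N = (141 × 144) / 33 = 20304 / 33 ≈ 615.3 → 615

N ≈ 615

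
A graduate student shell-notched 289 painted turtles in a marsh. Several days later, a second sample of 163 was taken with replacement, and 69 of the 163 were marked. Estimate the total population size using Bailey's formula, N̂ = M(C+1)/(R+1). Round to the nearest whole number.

N ≈ 677

N̂ = 289·(163+1)/(69+1) = 289·164/70 = 47396/70 ≈ 677.1 → 677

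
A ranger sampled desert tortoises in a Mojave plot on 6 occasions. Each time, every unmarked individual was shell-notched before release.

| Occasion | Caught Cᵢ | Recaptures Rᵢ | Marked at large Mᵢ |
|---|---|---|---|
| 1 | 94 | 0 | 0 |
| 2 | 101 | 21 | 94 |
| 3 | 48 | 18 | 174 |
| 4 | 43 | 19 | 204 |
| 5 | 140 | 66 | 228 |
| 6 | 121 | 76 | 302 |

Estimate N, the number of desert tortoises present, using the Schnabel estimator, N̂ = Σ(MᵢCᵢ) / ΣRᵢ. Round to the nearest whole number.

Σ MᵢCᵢ = 0·94 + 94·101 + 174·48 + 204·43 + 228·140 + 302·121 = 0 + 9494 + 8352 + 8772 + 31920 + 36542 = 95080
Σ Rᵢ = 0 + 21 + 18 + 19 + 66 + 76 = 200
N̂ = 95080 / 200 ≈ 475.4 → 475

N ≈ 475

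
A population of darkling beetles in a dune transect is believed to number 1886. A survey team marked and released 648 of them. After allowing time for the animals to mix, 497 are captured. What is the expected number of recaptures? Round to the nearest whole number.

expected recaptures ≈ 171

The marked fraction of the population is 648/1886, so in a sample of 497 expect C·(M/N) marked.
E[R] = 648 × 497 / 1886 = 322056 / 1886 ≈ 170.8 → 171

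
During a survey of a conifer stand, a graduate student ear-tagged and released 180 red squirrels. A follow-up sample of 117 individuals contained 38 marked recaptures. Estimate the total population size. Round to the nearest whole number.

N ≈ 554

N = (180 × 117) / 38 = 21060 / 38 ≈ 554.2 → 554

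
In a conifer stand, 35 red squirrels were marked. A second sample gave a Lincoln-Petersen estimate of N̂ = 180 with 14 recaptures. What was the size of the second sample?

From N = M·C/R: C = N·R / M = 180·14 / 35 = 2520 / 35 = 72.

C = 72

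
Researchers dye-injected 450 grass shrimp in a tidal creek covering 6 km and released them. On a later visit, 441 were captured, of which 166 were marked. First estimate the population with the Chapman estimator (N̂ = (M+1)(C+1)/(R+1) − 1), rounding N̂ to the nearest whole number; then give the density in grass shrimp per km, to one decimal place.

density ≈ 198.8 grass shrimp per km

N̂ = 451·442/167 − 1 = 199342/167 − 1 ≈ 1192.7 → 1193
Density = N̂ / area = 1193 / 6 ≈ 198.83 → 198.8 per km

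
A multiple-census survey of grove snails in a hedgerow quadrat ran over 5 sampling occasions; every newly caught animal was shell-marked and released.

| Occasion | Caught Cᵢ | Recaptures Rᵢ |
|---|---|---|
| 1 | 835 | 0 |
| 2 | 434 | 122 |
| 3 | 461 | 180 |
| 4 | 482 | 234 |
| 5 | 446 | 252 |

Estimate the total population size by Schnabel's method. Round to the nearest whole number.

Marked at large before each occasion: Mᵢ = Σⱼ<ᵢ (Cⱼ − Rⱼ) → M1=0, M2=835, M3=1147, M4=1428, M5=1676
Σ MᵢCᵢ = 0·835 + 835·434 + 1147·461 + 1428·482 + 1676·446 = 0 + 362390 + 528767 + 688296 + 747496 = 2326949
Σ Rᵢ = 0 + 122 + 180 + 234 + 252 = 788
N̂ = 2326949 / 788 ≈ 2953.0 → 2953

N ≈ 2953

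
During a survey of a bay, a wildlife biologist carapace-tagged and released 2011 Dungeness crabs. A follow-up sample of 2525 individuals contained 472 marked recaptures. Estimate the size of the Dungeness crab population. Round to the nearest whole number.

N ≈ 10,758

Lincoln-Petersen assumes M/N = R/C, so N = M·C / R.
N = (2011 × 2525) / 472 = 5077775 / 472 ≈ 10758.0 → 10758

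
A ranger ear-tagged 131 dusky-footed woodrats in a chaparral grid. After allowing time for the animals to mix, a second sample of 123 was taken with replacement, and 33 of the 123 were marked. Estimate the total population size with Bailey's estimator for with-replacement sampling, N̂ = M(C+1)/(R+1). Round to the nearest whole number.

N ≈ 478

N̂ = 131·(123+1)/(33+1) = 131·124/34 = 16244/34 ≈ 477.8 → 478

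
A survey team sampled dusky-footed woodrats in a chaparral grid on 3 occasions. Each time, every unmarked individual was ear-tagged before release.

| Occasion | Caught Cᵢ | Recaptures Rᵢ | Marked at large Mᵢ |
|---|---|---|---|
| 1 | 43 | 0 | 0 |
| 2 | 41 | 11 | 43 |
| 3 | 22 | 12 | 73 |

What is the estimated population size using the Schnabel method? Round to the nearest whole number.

N ≈ 146

Σ MᵢCᵢ = 0·43 + 43·41 + 73·22 = 0 + 1763 + 1606 = 3369
Σ Rᵢ = 0 + 11 + 12 = 23
N̂ = 3369 / 23 ≈ 146.48 → 146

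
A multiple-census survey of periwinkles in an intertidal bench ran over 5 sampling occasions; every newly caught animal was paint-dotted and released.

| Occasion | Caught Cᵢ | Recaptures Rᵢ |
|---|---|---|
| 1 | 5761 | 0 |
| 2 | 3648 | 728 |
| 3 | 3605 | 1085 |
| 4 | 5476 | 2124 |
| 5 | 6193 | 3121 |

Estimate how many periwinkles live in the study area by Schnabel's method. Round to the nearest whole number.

Marked at large before each occasion: Mᵢ = Σⱼ<ᵢ (Cⱼ − Rⱼ) → M1=0, M2=5761, M3=8681, M4=11201, M5=14553
Σ MᵢCᵢ = 0·5761 + 5761·3648 + 8681·3605 + 11201·5476 + 14553·6193 = 0 + 21016128 + 31295005 + 61336676 + 90126729 = 203774538
Σ Rᵢ = 0 + 728 + 1085 + 2124 + 3121 = 7058
N̂ = 203774538 / 7058 ≈ 28871.4 → 28871

N ≈ 28,871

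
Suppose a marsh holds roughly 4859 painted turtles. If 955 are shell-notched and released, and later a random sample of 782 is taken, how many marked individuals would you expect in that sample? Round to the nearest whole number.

The marked fraction of the population is 955/4859, so in a sample of 782 expect C·(M/N) marked.
E[R] = 955 × 782 / 4859 = 746810 / 4859 ≈ 153.7 → 154

expected recaptures ≈ 154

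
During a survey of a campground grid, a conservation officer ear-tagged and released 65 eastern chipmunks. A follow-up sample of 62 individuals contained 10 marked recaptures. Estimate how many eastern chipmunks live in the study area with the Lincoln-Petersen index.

Lincoln-Petersen assumes M/N = R/C, so N = M·C / R.
N = (65 × 62) / 10 = 4030 / 10 = 403

N = 403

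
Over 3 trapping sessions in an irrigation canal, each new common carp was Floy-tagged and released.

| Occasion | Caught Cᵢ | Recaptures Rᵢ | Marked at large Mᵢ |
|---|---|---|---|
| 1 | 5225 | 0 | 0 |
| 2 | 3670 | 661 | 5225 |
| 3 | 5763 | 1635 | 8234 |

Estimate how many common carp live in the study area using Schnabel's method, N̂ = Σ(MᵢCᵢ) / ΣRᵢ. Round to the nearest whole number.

Σ MᵢCᵢ = 0·5225 + 5225·3670 + 8234·5763 = 0 + 19175750 + 47452542 = 66628292
Σ Rᵢ = 0 + 661 + 1635 = 2296
N̂ = 66628292 / 2296 ≈ 29019.3 → 29019

N ≈ 29,019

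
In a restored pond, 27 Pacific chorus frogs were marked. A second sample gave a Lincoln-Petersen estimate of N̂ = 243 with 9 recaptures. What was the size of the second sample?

From N = M·C/R: C = N·R / M = 243·9 / 27 = 2187 / 27 = 81.

C = 81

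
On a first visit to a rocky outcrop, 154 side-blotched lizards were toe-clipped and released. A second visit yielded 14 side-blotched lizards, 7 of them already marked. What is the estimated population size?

If marked individuals mix randomly, R/C ≈ M/N, giving N ≈ M·C/R.
N = (154 × 14) / 7 = 2156 / 7 = 308

N = 308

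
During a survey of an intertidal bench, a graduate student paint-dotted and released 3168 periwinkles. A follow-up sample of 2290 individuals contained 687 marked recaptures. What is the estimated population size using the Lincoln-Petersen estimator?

If marked individuals mix randomly, R/C ≈ M/N, giving N ≈ M·C/R.
N = (3168 × 2290) / 687 = 7254720 / 687 = 10560

N = 10,560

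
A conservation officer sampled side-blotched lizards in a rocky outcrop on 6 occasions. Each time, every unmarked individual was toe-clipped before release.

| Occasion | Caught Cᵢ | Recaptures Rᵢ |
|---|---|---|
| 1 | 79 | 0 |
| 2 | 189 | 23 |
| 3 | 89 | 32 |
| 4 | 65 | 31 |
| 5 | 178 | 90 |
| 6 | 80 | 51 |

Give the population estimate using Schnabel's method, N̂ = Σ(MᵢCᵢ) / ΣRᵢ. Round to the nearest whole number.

N ≈ 661

Marked at large before each occasion: Mᵢ = Σⱼ<ᵢ (Cⱼ − Rⱼ) → M1=0, M2=79, M3=245, M4=302, M5=336, M6=424
Σ MᵢCᵢ = 0·79 + 79·189 + 245·89 + 302·65 + 336·178 + 424·80 = 0 + 14931 + 21805 + 19630 + 59808 + 33920 = 150094
Σ Rᵢ = 0 + 23 + 32 + 31 + 90 + 51 = 227
N̂ = 150094 / 227 ≈ 661.2 → 661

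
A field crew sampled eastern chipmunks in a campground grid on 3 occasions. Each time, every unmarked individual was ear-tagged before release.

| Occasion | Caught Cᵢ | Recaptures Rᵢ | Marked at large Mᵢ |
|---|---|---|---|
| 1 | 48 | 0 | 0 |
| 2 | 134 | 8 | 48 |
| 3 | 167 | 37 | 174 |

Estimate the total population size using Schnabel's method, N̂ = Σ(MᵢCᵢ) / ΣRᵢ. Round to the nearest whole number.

N ≈ 789

Σ MᵢCᵢ = 0·48 + 48·134 + 174·167 = 0 + 6432 + 29058 = 35490
Σ Rᵢ = 0 + 8 + 37 = 45
N̂ = 35490 / 45 ≈ 788.7 → 789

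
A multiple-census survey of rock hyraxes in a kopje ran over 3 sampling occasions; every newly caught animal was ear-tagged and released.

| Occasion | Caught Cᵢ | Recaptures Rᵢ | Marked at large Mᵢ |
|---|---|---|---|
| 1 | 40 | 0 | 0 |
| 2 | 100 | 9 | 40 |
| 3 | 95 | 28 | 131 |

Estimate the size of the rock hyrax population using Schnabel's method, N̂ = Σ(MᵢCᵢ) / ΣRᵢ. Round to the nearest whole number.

Σ MᵢCᵢ = 0·40 + 40·100 + 131·95 = 0 + 4000 + 12445 = 16445
Σ Rᵢ = 0 + 9 + 28 = 37
N̂ = 16445 / 37 ≈ 444.46 → 444

N ≈ 444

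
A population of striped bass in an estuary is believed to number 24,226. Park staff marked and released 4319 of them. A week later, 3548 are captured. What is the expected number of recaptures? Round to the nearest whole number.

The marked fraction of the population is 4319/24226, so in a sample of 3548 expect C·(M/N) marked.
E[R] = 4319 × 3548 / 24226 = 15323812 / 24226 ≈ 632.5 → 633

expected recaptures ≈ 633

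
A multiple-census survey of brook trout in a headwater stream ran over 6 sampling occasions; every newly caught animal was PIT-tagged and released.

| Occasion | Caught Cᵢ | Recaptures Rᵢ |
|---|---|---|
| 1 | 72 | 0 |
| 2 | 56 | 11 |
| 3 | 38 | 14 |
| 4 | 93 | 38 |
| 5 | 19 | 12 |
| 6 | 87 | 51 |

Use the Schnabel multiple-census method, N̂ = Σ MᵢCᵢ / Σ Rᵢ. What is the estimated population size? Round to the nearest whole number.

N ≈ 341

Marked at large before each occasion: Mᵢ = Σⱼ<ᵢ (Cⱼ − Rⱼ) → M1=0, M2=72, M3=117, M4=141, M5=196, M6=203
Σ MᵢCᵢ = 0·72 + 72·56 + 117·38 + 141·93 + 196·19 + 203·87 = 0 + 4032 + 4446 + 13113 + 3724 + 17661 = 42976
Σ Rᵢ = 0 + 11 + 14 + 38 + 12 + 51 = 126
N̂ = 42976 / 126 ≈ 341.1 → 341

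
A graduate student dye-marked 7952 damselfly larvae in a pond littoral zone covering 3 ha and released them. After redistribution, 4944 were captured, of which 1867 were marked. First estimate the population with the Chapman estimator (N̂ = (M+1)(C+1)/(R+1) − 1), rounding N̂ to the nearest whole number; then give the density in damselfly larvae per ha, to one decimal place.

N̂ = 7953·4945/1868 − 1 = 39327585/1868 − 1 ≈ 21052.3 → 21052
Density = N̂ / area = 21052 / 3 ≈ 7017.33 → 7017.3 per ha

density ≈ 7017.3 damselfly larvae per ha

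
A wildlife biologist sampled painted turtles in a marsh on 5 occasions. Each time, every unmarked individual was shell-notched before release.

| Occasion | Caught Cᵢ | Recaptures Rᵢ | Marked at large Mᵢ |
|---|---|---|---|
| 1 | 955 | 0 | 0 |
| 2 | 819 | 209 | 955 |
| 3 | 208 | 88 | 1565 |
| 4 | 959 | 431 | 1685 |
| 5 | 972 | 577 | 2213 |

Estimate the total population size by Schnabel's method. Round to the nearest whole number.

Σ MᵢCᵢ = 0·955 + 955·819 + 1565·208 + 1685·959 + 2213·972 = 0 + 782145 + 325520 + 1615915 + 2151036 = 4874616
Σ Rᵢ = 0 + 209 + 88 + 431 + 577 = 1305
N̂ = 4874616 / 1305 ≈ 3735.3 → 3735

N ≈ 3735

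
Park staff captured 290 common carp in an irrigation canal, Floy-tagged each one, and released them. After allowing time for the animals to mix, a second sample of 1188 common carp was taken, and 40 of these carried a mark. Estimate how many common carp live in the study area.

If marked individuals mix randomly, R/C ≈ M/N, giving N ≈ M·C/R.
N = (290 × 1188) / 40 = 344520 / 40 = 8613

N = 8613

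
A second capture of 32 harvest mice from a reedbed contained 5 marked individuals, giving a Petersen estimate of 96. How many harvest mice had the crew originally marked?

M = 15

From N = M·C/R: M = N·R / C = 96·5 / 32 = 480 / 32 = 15.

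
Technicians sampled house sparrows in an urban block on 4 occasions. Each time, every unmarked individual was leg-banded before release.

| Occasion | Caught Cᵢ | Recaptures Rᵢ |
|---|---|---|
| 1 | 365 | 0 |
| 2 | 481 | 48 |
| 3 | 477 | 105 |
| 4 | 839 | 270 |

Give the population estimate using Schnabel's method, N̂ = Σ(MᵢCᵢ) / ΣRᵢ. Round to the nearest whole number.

Marked at large before each occasion: Mᵢ = Σⱼ<ᵢ (Cⱼ − Rⱼ) → M1=0, M2=365, M3=798, M4=1170
Σ MᵢCᵢ = 0·365 + 365·481 + 798·477 + 1170·839 = 0 + 175565 + 380646 + 981630 = 1537841
Σ Rᵢ = 0 + 48 + 105 + 270 = 423
N̂ = 1537841 / 423 ≈ 3635.6 → 3636

N ≈ 3636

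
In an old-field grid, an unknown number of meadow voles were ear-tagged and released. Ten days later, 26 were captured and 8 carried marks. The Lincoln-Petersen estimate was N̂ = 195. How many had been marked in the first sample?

M = 60

From N = M·C/R: M = N·R / C = 195·8 / 26 = 1560 / 26 = 60.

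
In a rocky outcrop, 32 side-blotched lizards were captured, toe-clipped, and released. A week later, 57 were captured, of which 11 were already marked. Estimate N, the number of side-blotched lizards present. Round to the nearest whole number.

N ≈ 166

N = (32 × 57) / 11 = 1824 / 11 ≈ 165.8 → 166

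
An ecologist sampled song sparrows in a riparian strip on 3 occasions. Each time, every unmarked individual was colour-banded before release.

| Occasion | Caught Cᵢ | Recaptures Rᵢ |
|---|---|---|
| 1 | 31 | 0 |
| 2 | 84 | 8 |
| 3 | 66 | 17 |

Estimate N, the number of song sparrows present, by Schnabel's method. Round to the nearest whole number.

N ≈ 387

Marked at large before each occasion: Mᵢ = Σⱼ<ᵢ (Cⱼ − Rⱼ) → M1=0, M2=31, M3=107
Σ MᵢCᵢ = 0·31 + 31·84 + 107·66 = 0 + 2604 + 7062 = 9666
Σ Rᵢ = 0 + 8 + 17 = 25
N̂ = 9666 / 25 ≈ 386.6 → 387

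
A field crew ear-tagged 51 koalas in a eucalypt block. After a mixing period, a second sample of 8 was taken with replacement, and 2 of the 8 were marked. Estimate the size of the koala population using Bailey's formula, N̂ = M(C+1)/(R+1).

N = 153

N̂ = 51·(8+1)/(2+1) = 51·9/3 = 459/3 = 153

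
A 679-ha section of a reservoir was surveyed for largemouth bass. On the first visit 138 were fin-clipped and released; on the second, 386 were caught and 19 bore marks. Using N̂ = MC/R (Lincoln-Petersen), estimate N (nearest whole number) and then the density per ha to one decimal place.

N̂ = 138·386/19 = 53268/19 ≈ 2803.6 → 2804
Density = N̂ / area = 2804 / 679 ≈ 4.13 → 4.1 per ha

density ≈ 4.1 largemouth bass per ha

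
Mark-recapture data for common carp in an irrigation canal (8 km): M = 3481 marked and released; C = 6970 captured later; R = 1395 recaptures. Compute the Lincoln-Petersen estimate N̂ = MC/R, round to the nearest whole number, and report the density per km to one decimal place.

density ≈ 2174.1 common carp per km

N̂ = 3481·6970/1395 = 24262570/1395 ≈ 17392.5 → 17393
Density = N̂ / area = 17393 / 8 ≈ 2174.12 → 2174.1 per km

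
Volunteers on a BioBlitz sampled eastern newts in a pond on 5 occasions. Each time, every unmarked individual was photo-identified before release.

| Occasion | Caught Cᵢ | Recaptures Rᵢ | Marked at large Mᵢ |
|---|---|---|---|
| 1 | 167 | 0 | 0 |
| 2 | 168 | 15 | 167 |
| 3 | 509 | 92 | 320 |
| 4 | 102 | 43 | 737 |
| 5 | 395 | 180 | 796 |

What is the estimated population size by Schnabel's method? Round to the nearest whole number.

N ≈ 1759

Σ MᵢCᵢ = 0·167 + 167·168 + 320·509 + 737·102 + 796·395 = 0 + 28056 + 162880 + 75174 + 314420 = 580530
Σ Rᵢ = 0 + 15 + 92 + 43 + 180 = 330
N̂ = 580530 / 330 ≈ 1759.2 → 1759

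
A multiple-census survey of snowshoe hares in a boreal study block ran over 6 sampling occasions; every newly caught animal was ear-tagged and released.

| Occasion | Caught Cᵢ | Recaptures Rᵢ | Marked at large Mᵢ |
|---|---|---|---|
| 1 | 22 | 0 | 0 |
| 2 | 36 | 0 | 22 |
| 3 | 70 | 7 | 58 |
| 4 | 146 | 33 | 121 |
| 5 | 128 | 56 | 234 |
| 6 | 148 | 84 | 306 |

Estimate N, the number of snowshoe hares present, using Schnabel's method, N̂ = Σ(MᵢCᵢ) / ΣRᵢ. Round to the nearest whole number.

N ≈ 543

Σ MᵢCᵢ = 0·22 + 22·36 + 58·70 + 121·146 + 234·128 + 306·148 = 0 + 792 + 4060 + 17666 + 29952 + 45288 = 97758
Σ Rᵢ = 0 + 0 + 7 + 33 + 56 + 84 = 180
N̂ = 97758 / 180 ≈ 543.1 → 543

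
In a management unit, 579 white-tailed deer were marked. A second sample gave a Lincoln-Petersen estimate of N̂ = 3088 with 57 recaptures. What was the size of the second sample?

C = 304

From N = M·C/R: C = N·R / M = 3088·57 / 579 = 176016 / 579 = 304.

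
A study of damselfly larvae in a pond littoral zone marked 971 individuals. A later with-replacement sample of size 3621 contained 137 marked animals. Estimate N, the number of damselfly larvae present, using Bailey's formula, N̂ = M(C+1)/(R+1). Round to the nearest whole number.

N̂ = 971·(3621+1)/(137+1) = 971·3622/138 = 3516962/138 ≈ 25485.2 → 25485

N ≈ 25,485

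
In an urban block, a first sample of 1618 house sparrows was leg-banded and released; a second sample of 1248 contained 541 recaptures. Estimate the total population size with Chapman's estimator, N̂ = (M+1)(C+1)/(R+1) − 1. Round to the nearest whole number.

N ≈ 3730

N̂ = (1618+1)(1248+1)/(541+1) − 1 = 1619·1249/542 − 1
= 2022131/542 − 1 ≈ 3730.9 − 1 ≈ 3729.9 → 3730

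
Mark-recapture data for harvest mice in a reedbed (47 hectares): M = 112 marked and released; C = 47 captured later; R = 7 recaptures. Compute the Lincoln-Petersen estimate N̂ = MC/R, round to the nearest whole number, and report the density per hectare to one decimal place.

density ≈ 16.0 harvest mice per hectare

N̂ = 112·47/7 = 5264/7 = 752
Density = N̂ / area = 752 / 47 = 16.0 per hectare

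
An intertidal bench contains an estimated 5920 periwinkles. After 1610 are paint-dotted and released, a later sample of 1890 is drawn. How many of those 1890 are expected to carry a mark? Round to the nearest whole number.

expected recaptures ≈ 514

The marked fraction of the population is 1610/5920, so in a sample of 1890 expect C·(M/N) marked.
E[R] = 1610 × 1890 / 5920 = 3042900 / 5920 ≈ 514.0 → 514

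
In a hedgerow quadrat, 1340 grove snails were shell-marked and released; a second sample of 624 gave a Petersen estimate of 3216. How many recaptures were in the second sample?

From N = M·C/R: R = M·C / N = 1340·624 / 3216 = 836160 / 3216 = 260.

R = 260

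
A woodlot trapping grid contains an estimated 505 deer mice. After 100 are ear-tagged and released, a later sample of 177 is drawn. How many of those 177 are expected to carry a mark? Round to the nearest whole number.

expected recaptures ≈ 35

The marked fraction of the population is 100/505, so in a sample of 177 expect C·(M/N) marked.
E[R] = 100 × 177 / 505 = 17700 / 505 ≈ 35.0 → 35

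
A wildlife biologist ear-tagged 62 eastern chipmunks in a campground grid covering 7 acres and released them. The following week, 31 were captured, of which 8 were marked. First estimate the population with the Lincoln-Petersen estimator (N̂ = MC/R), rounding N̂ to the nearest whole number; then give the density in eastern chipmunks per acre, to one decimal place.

density ≈ 34.3 eastern chipmunks per acre

N̂ = 62·31/8 = 1922/8 ≈ 240.2 → 240
Density = N̂ / area = 240 / 7 ≈ 34.29 → 34.3 per acre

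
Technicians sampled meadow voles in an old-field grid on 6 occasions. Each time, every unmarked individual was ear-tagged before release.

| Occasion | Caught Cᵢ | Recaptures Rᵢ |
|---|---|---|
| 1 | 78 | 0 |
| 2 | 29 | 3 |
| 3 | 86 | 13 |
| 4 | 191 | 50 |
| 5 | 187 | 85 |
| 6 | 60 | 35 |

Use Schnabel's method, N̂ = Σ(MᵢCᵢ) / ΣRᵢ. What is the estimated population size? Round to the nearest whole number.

N ≈ 697

Marked at large before each occasion: Mᵢ = Σⱼ<ᵢ (Cⱼ − Rⱼ) → M1=0, M2=78, M3=104, M4=177, M5=318, M6=420
Σ MᵢCᵢ = 0·78 + 78·29 + 104·86 + 177·191 + 318·187 + 420·60 = 0 + 2262 + 8944 + 33807 + 59466 + 25200 = 129679
Σ Rᵢ = 0 + 3 + 13 + 50 + 85 + 35 = 186
N̂ = 129679 / 186 ≈ 697.2 → 697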